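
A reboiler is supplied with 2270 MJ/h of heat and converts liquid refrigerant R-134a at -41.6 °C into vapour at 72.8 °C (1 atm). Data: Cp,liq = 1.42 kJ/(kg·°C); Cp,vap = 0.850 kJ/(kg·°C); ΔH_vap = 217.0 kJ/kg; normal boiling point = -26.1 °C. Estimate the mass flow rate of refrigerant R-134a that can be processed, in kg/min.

ṁ = 117 kg/min

Δh = 1.42×(-26.1−-41.6) + 217.0 + 0.850×(72.8−-26.1) = 323.07 kJ/kg
Q = 2270 MJ/h = 630.56 kJ/s = 37833 kJ/min
ṁ = Q/Δh = 37833 / 323.07 = 117.1 kg/min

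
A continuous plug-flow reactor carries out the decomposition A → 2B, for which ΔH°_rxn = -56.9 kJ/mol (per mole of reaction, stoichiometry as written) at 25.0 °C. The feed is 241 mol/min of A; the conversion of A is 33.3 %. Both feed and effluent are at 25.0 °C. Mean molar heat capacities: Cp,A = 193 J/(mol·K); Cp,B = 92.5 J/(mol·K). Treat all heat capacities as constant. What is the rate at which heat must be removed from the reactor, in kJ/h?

Extent of reaction ξ = 0.333 × 241 = 80.253 mol/min
Reaction term: ξ·ΔH°_rxn = 80.253 × -56.9 = -4566.4 kJ/min
Q = ΔH = -4566.4 kJ/min = -76.107 kW
Heat removed = 273980 kJ/h

Q_out = 274000 kJ/h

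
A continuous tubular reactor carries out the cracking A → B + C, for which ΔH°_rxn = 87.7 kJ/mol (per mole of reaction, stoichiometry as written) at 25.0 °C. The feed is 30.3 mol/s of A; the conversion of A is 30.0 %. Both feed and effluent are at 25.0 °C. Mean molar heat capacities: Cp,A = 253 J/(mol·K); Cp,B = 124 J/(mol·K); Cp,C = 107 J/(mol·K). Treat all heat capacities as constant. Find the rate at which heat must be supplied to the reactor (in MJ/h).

Q_in = 2870 MJ/h

Extent of reaction ξ = 0.300 × 30.3 = 9.09 mol/s
Reaction term: ξ·ΔH°_rxn = 9.09 × 87.7 = 797.19 kJ/s
Q = ΔH = 797.19 kJ/s = 797.19 kW
Heat supplied = 2869.9 MJ/h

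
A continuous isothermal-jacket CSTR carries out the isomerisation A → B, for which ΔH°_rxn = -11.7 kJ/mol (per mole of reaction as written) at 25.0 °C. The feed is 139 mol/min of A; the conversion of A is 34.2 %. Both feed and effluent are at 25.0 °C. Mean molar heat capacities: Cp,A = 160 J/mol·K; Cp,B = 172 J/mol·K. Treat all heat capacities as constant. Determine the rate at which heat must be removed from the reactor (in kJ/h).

Q_out = 33400 kJ/h

Extent of reaction ξ = 0.342 × 139 = 47.538 mol/min
Reaction term: ξ·ΔH°_rxn = 47.538 × -11.7 = -556.19 kJ/min
Q = ΔH = -556.19 kJ/min = -9.2699 kW
Heat removed = 33372 kJ/h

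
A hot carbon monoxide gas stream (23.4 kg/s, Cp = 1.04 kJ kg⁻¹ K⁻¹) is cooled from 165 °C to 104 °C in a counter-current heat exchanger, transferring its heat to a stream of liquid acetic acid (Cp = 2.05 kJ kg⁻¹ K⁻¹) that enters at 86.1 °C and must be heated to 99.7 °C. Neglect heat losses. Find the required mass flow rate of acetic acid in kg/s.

Heat released by hot stream: Q = 23.4 × 1.04 × (165 − 104) = 1484.5 kJ/s
Energy balance on cold side (adiabatic exchanger): Q = ṁ_c·Cp_c·(T_c,out − T_c,in)
ṁ_c = 1484.5 / [2.05 × (99.7 − 86.1)] = 53.246 kg/s

ṁ_c = 53.2 kg/s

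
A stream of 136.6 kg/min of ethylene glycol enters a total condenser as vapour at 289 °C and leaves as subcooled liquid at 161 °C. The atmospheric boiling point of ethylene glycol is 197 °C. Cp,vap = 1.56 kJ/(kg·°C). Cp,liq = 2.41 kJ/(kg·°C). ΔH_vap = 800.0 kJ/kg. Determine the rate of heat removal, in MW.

vapour 289→197 °C: -143.52 kJ/kg
condensation at 197 °C: -800 kJ/kg
liquid 197→161 °C: -86.76 kJ/kg
Δh = -143.52 + -800 + -86.76 = -1030.3 kJ/kg
Q = ṁ·Δh = 136.6 kg/min × -1030.3 kJ/kg = -140740 kJ/min
|Q| = 2345.6 kW = 2.3456 MW

Q_c = 2.35 MW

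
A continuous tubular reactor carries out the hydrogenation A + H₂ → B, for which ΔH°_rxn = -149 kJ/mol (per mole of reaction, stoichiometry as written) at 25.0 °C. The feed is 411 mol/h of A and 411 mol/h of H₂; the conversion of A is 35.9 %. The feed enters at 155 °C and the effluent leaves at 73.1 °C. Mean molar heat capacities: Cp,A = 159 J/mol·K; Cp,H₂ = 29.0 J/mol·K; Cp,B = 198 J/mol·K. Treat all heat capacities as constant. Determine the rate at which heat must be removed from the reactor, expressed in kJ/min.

Q_out = 471 kJ/min

Extent of reaction ξ = 0.359 × 411 = 147.55 mol/h
Reaction term: ξ·ΔH°_rxn = 147.55 × -149 = -21985 kJ/h
Sensible, feed 155→25 °C: -10045 kJ/h
Outlet flows (mol/h): A 263.45, H₂ 263.45, B 147.55
Sensible, products 25→73.1 °C: 3787.6 kJ/h
Q = ΔH = -28242 kJ/h = -7.845 kW
Heat removed = 470.7 kJ/min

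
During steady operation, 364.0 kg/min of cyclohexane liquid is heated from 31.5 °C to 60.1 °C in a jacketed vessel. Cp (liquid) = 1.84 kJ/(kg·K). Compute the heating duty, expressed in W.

Q = 319000 W

Q = ṁ·Cp·ΔT = 364.0 × 1.84 × (60.1 − 31.5) = 19155 kJ/min
Converting: 19155 / 60 s = 319.25 kW
Heating duty = 319250 W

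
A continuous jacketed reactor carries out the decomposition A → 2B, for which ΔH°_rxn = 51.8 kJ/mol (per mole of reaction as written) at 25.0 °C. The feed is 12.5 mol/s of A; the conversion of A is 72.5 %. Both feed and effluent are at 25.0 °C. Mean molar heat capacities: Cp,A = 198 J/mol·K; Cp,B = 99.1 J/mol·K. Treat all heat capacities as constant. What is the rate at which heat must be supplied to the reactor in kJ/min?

Extent of reaction ξ = 0.725 × 12.5 = 9.0625 mol/s
Reaction term: ξ·ΔH°_rxn = 9.0625 × 51.8 = 469.44 kJ/s
Q = ΔH = 469.44 kJ/s = 469.44 kW
Heat supplied = 28166 kJ/min

Q_in = 28200 kJ/min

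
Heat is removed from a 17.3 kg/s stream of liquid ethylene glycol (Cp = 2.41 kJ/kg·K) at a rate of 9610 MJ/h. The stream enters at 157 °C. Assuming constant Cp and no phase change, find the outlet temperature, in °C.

Q = 9610 MJ/h = 2669.4 kJ/s
ΔT = Q/(ṁ·Cp) = 2669.4/(17.3×2.41) = 64.026 K
T_out = 157 − 64.026 = 92.974 °C

T_out = 93.0 °C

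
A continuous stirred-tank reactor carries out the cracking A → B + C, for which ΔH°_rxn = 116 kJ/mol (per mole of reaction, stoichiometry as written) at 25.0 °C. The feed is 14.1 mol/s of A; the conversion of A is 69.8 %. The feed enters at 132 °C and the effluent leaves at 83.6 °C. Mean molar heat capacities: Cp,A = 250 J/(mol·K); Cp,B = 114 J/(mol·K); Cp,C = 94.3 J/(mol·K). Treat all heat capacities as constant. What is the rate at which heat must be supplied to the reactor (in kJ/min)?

Q_in = 56800 kJ/min

Extent of reaction ξ = 0.698 × 14.1 = 9.8418 mol/s
Reaction term: ξ·ΔH°_rxn = 9.8418 × 116 = 1141.6 kJ/s
Sensible, feed 132→25 °C: -377.18 kJ/s
Outlet flows (mol/s): A 4.2582, B 9.8418, C 9.8418
Sensible, products 25→83.6 °C: 182.52 kJ/s
Q = ΔH = 946.99 kJ/s = 946.99 kW
Heat supplied = 56819 kJ/min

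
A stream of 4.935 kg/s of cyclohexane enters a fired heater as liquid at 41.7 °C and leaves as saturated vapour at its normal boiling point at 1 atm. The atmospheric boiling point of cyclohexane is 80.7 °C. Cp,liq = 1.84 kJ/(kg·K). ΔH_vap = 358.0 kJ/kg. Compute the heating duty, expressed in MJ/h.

Q = 7640 MJ/h

liquid 41.7→80.7 °C: 71.76 kJ/kg
vaporisation at 80.7 °C: 358 kJ/kg
Δh = 71.76 + 358 = 429.76 kJ/kg
Q = ṁ·Δh = 4.935 kg/s × 429.76 kJ/kg = 2120.9 kJ/s
|Q| = 2120.9 kW = 7635.1 MJ/h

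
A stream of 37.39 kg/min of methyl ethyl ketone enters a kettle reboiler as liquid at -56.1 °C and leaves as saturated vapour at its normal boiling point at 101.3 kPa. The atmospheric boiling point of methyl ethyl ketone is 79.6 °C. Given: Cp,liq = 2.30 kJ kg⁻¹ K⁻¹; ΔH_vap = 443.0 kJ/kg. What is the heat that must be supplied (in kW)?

Q = 471 kW

liquid -56.1→79.6 °C: 312.11 kJ/kg
vaporisation at 79.6 °C: 443 kJ/kg
Δh = 312.11 + 443 = 755.11 kJ/kg
Q = ṁ·Δh = 37.39 kg/min × 755.11 kJ/kg = 28234 kJ/min
|Q| = 470.56 kW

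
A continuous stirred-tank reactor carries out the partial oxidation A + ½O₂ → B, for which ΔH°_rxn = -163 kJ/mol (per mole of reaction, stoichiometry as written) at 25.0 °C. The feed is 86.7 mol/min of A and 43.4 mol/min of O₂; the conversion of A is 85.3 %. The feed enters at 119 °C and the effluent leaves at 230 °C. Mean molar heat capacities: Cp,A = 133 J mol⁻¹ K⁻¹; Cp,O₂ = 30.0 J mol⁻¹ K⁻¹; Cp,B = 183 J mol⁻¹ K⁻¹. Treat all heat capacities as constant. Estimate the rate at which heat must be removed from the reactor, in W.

Extent of reaction ξ = 0.853 × 86.7 = 73.955 mol/min
Reaction term: ξ·ΔH°_rxn = 73.955 × -163 = -12055 kJ/min
Sensible, feed 119→25 °C: -1206.3 kJ/min
Outlet flows (mol/min): A 12.745, O₂ 6.4224, B 73.955
Sensible, products 25→230 °C: 3161.4 kJ/min
Q = ΔH = -10100 kJ/min = -168.33 kW
Heat removed = 168330 W

Q_out = 168000 W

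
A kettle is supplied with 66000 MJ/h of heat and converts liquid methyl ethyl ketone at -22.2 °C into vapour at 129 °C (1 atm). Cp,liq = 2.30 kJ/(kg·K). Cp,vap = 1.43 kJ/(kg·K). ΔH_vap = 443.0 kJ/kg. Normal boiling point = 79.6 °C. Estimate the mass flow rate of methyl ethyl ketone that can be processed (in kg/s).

ṁ = 24.5 kg/s

Δh = 2.30×(79.6−-22.2) + 443.0 + 1.43×(129−79.6) = 747.78 kJ/kg
Q = 66000 MJ/h = 18333 kJ/s = 18333 kJ/s
ṁ = Q/Δh = 18333 / 747.78 = 24.517 kg/s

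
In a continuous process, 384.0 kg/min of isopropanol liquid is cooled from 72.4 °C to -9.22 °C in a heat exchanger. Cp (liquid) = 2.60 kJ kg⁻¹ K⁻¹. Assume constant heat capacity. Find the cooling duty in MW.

Q_c = 1.36 MW

Q = ṁ·Cp·ΔT = 384.0 × 2.60 × (-9.22 − 72.4) = -81489 kJ/min
Converting: 81489 / 60 s = 1358.2 kW
Cooling duty = 1.3582 MW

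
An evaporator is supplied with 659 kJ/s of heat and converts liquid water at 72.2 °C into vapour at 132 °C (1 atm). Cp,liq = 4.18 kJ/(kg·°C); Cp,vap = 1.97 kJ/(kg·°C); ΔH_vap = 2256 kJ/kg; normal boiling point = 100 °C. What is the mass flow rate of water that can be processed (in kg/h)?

Δh = 4.18×(100−72.2) + 2256 + 1.97×(132−100) = 2435.2 kJ/kg
Q = 659 kJ/s = 659 kJ/s = 2.3724e+06 kJ/h
ṁ = Q/Δh = 2.3724e+06 / 2435.2 = 974.19 kg/h

ṁ = 974 kg/h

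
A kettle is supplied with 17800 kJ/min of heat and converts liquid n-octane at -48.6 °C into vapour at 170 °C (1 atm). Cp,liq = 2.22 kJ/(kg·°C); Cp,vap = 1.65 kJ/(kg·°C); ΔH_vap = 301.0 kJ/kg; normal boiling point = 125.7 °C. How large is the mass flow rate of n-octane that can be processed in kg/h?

Δh = 2.22×(125.7−-48.6) + 301.0 + 1.65×(170−125.7) = 761.04 kJ/kg
Q = 17800 kJ/min = 296.67 kJ/s = 1.068e+06 kJ/h
ṁ = Q/Δh = 1.068e+06 / 761.04 = 1403.3 kg/h

ṁ = 1400 kg/h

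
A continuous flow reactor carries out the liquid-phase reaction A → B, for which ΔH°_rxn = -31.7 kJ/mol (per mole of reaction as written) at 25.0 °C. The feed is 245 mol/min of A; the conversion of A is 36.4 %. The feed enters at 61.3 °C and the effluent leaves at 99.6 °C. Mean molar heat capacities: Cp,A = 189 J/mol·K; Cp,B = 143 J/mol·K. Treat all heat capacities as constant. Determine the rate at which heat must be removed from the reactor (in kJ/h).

Q_out = 81600 kJ/h

Extent of reaction ξ = 0.364 × 245 = 89.18 mol/min
Reaction term: ξ·ΔH°_rxn = 89.18 × -31.7 = -2827 kJ/min
Sensible, feed 61.3→25 °C: -1680.9 kJ/min
Outlet flows (mol/min): A 155.82, B 89.18
Sensible, products 25→99.6 °C: 3148.3 kJ/min
Q = ΔH = -1359.6 kJ/min = -22.659 kW
Heat removed = 81573 kJ/h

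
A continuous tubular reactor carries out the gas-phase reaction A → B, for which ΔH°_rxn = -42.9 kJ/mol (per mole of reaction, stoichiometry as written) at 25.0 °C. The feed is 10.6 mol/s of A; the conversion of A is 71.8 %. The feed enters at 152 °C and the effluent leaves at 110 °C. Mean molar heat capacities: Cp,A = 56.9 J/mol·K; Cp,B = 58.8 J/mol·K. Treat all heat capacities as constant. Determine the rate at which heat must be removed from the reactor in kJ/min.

Extent of reaction ξ = 0.718 × 10.6 = 7.6108 mol/s
Reaction term: ξ·ΔH°_rxn = 7.6108 × -42.9 = -326.5 kJ/s
Sensible, feed 152→25 °C: -76.599 kJ/s
Outlet flows (mol/s): A 2.9892, B 7.6108
Sensible, products 25→110 °C: 52.496 kJ/s
Q = ΔH = -350.61 kJ/s = -350.61 kW
Heat removed = 21036 kJ/min

Q_out = 21000 kJ/min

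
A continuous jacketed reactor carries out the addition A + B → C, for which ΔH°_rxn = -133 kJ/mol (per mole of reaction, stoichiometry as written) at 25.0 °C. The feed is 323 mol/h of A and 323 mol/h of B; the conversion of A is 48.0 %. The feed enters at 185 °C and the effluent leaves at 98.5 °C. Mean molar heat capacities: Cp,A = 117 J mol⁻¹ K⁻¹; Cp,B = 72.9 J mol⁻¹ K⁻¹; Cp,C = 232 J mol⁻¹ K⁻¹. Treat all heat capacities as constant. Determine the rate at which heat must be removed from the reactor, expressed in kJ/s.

Extent of reaction ξ = 0.480 × 323 = 155.04 mol/h
Reaction term: ξ·ΔH°_rxn = 155.04 × -133 = -20620 kJ/h
Sensible, feed 185→25 °C: -9814 kJ/h
Outlet flows (mol/h): A 167.96, B 167.96, C 155.04
Sensible, products 25→98.5 °C: 4988.1 kJ/h
Q = ΔH = -25446 kJ/h = -7.0684 kW
Heat removed = 7.0684 kJ/s

Q_out = 7.07 kJ/s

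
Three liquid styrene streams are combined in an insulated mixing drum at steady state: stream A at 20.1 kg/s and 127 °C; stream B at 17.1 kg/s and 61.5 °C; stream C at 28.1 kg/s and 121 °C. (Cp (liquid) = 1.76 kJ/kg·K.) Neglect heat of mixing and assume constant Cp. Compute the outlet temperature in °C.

T_out = 107 °C

No heat crosses the boundary, so H_out = H_in.
Σ ṁᵢCp,ᵢTᵢ = 20.1×1.76×127 + 17.1×1.76×61.5 + 28.1×1.76×121 = 12328
Σ ṁᵢCp,ᵢ = 20.1×1.76 + 17.1×1.76 + 28.1×1.76 = 114.93
T_out = 12328 / 114.93 = 107.27 °C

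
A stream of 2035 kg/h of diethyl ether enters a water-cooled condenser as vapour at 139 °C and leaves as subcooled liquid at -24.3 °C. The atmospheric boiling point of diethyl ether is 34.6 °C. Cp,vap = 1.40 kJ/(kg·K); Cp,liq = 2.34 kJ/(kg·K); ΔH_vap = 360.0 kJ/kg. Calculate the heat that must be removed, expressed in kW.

vapour 139→34.6 °C: -146.16 kJ/kg
condensation at 34.6 °C: -360 kJ/kg
liquid 34.6→-24.3 °C: -137.83 kJ/kg
Δh = -146.16 + -360 + -137.83 = -643.99 kJ/kg
Q = ṁ·Δh = 2035 kg/h × -643.99 kJ/kg = -1.3105e+06 kJ/h
|Q| = 364.03 kW

Q_c = 364 kW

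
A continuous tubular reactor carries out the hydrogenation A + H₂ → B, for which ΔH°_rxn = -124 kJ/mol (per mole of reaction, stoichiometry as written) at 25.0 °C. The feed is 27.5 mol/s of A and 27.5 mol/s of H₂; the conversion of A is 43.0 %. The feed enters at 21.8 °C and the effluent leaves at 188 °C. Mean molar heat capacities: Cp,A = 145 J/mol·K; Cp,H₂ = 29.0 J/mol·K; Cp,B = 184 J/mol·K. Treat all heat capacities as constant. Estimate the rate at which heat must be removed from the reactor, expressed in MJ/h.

Extent of reaction ξ = 0.430 × 27.5 = 11.825 mol/s
Reaction term: ξ·ΔH°_rxn = 11.825 × -124 = -1466.3 kJ/s
Sensible, feed 21.8→25 °C: 15.312 kJ/s
Outlet flows (mol/s): A 15.675, H₂ 15.675, B 11.825
Sensible, products 25→188 °C: 799.23 kJ/s
Q = ΔH = -651.76 kJ/s = -651.76 kW
Heat removed = 2346.3 MJ/h

Q_out = 2350 MJ/h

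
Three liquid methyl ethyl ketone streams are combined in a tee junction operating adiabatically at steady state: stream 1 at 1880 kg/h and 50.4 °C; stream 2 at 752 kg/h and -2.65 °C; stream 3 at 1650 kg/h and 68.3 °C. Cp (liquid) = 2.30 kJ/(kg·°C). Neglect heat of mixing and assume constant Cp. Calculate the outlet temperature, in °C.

No heat crosses the boundary, so H_out = H_in.
T_out = Σ ṁᵢCp,ᵢTᵢ / Σ ṁᵢCp,ᵢ
      = 472540 / 9848.6 = 47.981 °C

T_out = 48.0 °C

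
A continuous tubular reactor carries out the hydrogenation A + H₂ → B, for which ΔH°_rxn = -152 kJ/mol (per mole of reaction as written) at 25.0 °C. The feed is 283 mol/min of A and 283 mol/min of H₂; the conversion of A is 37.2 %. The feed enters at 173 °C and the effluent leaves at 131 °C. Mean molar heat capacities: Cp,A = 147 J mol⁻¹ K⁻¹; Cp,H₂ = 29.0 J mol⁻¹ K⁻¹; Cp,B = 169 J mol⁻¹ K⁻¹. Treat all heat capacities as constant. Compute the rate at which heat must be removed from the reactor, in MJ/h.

Q_out = 1090 MJ/h

Extent of reaction ξ = 0.372 × 283 = 105.28 mol/min
Reaction term: ξ·ΔH°_rxn = 105.28 × -152 = -16002 kJ/min
Sensible, feed 173→25 °C: -7371.6 kJ/min
Outlet flows (mol/min): A 177.72, H₂ 177.72, B 105.28
Sensible, products 25→131 °C: 5201.5 kJ/min
Q = ΔH = -18172 kJ/min = -302.87 kW
Heat removed = 1090.3 MJ/h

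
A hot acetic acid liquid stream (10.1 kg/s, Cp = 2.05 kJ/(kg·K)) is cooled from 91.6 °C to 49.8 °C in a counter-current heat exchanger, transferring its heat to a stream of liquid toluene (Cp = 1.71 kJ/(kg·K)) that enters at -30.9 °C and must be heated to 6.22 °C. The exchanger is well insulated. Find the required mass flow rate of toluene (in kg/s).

ṁ_c = 13.6 kg/s

Heat released by hot stream: Q = 10.1 × 2.05 × (91.6 − 49.8) = 865.47 kJ/s
Energy balance on cold side (adiabatic exchanger): Q = ṁ_c·Cp_c·(T_c,out − T_c,in)
ṁ_c = 865.47 / [1.71 × (6.22 − -30.9)] = 13.635 kg/s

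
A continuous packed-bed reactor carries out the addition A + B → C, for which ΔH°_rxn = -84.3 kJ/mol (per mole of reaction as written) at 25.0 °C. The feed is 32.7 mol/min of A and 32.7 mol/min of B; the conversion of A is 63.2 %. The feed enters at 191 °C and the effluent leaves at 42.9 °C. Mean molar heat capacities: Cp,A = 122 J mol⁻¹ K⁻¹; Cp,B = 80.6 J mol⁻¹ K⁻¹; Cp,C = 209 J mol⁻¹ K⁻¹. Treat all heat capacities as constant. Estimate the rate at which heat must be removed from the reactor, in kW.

Q_out = 45.3 kW

Extent of reaction ξ = 0.632 × 32.7 = 20.666 mol/min
Reaction term: ξ·ΔH°_rxn = 20.666 × -84.3 = -1742.2 kJ/min
Sensible, feed 191→25 °C: -1099.8 kJ/min
Outlet flows (mol/min): A 12.034, B 12.034, C 20.666
Sensible, products 25→42.9 °C: 120.96 kJ/min
Q = ΔH = -2721 kJ/min = -45.35 kW
Heat removed = 45.35 kW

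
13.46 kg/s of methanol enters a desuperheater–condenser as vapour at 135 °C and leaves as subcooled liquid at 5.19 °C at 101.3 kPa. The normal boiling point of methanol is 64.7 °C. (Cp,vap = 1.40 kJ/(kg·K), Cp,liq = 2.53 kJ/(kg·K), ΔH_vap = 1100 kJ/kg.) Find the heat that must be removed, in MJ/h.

Q_c = 65400 MJ/h

vapour 135→64.7 °C: -98.42 kJ/kg
condensation at 64.7 °C: -1100 kJ/kg
liquid 64.7→5.19 °C: -150.56 kJ/kg
Δh = -98.42 + -1100 + -150.56 = -1349 kJ/kg
Q = ṁ·Δh = 13.46 kg/s × -1349 kJ/kg = -18157 kJ/s
|Q| = 18157 kW = 65366 MJ/h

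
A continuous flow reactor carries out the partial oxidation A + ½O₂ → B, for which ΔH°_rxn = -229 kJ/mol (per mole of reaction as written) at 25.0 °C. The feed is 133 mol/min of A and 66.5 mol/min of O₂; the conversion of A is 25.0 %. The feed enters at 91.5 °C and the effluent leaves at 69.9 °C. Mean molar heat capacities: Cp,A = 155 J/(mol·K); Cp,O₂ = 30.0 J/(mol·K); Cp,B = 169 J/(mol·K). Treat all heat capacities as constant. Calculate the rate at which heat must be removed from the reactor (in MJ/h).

Extent of reaction ξ = 0.250 × 133 = 33.25 mol/min
Reaction term: ξ·ΔH°_rxn = 33.25 × -229 = -7614.2 kJ/min
Sensible, feed 91.5→25 °C: -1503.6 kJ/min
Outlet flows (mol/min): A 99.75, O₂ 49.875, B 33.25
Sensible, products 25→69.9 °C: 1013.7 kJ/min
Q = ΔH = -8104.1 kJ/min = -135.07 kW
Heat removed = 486.25 MJ/h

Q_out = 486 MJ/h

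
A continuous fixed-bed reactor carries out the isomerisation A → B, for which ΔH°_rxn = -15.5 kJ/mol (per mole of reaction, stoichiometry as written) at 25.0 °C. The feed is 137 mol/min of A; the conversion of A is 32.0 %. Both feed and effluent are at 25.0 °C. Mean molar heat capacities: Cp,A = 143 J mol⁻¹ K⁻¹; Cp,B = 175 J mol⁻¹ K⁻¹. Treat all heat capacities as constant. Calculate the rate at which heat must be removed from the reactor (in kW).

Q_out = 11.3 kW

Extent of reaction ξ = 0.320 × 137 = 43.84 mol/min
Reaction term: ξ·ΔH°_rxn = 43.84 × -15.5 = -679.52 kJ/min
Q = ΔH = -679.52 kJ/min = -11.325 kW
Heat removed = 11.325 kW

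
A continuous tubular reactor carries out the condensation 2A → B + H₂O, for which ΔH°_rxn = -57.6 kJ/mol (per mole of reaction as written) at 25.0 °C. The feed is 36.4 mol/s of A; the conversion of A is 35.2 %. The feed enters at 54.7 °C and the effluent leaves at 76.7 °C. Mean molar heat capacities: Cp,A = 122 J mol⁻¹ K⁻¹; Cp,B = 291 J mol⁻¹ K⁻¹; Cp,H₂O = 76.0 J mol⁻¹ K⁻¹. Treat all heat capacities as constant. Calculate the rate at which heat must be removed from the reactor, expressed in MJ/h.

Extent of reaction ξ = 0.352 × 36.4 / 2 = 6.4064 mol/s
Reaction term: ξ·ΔH°_rxn = 6.4064 × -57.6 = -369.01 kJ/s
Sensible, feed 54.7→25 °C: -131.89 kJ/s
Outlet flows (mol/s): A 23.587, B 6.4064, H₂O 6.4064
Sensible, products 25→76.7 °C: 270.33 kJ/s
Q = ΔH = -230.57 kJ/s = -230.57 kW
Heat removed = 830.06 MJ/h

Q_out = 830 MJ/h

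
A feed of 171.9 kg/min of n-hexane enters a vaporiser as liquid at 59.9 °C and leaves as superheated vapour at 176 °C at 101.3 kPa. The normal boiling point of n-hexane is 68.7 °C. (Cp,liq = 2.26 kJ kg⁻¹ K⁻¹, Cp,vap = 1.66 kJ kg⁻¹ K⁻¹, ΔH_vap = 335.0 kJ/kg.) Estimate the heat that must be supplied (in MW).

liquid 59.9→68.7 °C: 19.888 kJ/kg
vaporisation at 68.7 °C: 335 kJ/kg
vapour 68.7→176 °C: 178.12 kJ/kg
Δh = 19.888 + 335 + 178.12 = 533.01 kJ/kg
Q = ṁ·Δh = 171.9 kg/min × 533.01 kJ/kg = 91624 kJ/min
|Q| = 1527.1 kW = 1.5271 MW

Q = 1.53 MW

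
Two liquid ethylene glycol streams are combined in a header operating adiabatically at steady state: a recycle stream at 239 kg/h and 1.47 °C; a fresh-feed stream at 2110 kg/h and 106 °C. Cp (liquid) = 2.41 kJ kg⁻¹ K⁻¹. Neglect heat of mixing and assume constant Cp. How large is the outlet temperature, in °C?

T_out = 95.4 °C

No heat crosses the boundary, so H_out = H_in.
T_out = Σ ṁᵢCp,ᵢTᵢ / Σ ṁᵢCp,ᵢ
      = 539870 / 5661.1 = 95.365 °C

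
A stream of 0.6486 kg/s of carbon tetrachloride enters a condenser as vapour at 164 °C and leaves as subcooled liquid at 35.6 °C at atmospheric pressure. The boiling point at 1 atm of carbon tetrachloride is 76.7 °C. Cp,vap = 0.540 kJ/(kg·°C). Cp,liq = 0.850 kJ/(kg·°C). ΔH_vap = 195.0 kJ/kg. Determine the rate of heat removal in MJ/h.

vapour 164→76.7 °C: -47.142 kJ/kg
condensation at 76.7 °C: -195 kJ/kg
liquid 76.7→35.6 °C: -34.935 kJ/kg
Δh = -47.142 + -195 + -34.935 = -277.08 kJ/kg
Q = ṁ·Δh = 0.6486 kg/s × -277.08 kJ/kg = -179.71 kJ/s
|Q| = 179.71 kW = 646.96 MJ/h

Q_c = 647 MJ/h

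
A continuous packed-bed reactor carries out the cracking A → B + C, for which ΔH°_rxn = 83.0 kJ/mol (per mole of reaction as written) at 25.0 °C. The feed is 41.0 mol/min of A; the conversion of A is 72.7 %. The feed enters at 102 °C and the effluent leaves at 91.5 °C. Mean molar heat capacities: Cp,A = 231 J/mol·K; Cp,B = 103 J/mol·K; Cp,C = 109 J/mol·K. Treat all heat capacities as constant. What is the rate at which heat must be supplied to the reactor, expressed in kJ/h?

Extent of reaction ξ = 0.727 × 41.0 = 29.807 mol/min
Reaction term: ξ·ΔH°_rxn = 29.807 × 83.0 = 2474 kJ/min
Sensible, feed 102→25 °C: -729.27 kJ/min
Outlet flows (mol/min): A 11.193, B 29.807, C 29.807
Sensible, products 25→91.5 °C: 592.16 kJ/min
Q = ΔH = 2336.9 kJ/min = 38.948 kW
Heat supplied = 140210 kJ/h

Q_in = 140000 kJ/h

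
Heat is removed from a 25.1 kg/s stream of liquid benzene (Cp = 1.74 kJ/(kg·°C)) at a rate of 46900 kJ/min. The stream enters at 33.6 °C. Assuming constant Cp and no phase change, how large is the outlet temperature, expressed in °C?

Q = 46900 kJ/min = 781.67 kJ/s
ΔT = Q/(ṁ·Cp) = 781.67/(25.1×1.74) = 17.898 K
T_out = 33.6 − 17.898 = 15.702 °C

T_out = 15.7 °C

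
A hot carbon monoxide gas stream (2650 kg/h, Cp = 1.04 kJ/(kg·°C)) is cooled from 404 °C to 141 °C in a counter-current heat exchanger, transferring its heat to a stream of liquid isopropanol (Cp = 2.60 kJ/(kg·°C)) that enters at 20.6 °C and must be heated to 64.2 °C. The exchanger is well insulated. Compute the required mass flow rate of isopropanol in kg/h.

ṁ_c = 6390 kg/h

Heat released by hot stream: Q = 2650 × 1.04 × (404 − 141) = 724830 kJ/h
Energy balance on cold side (adiabatic exchanger): Q = ṁ_c·Cp_c·(T_c,out − T_c,in)
ṁ_c = 724830 / [2.60 × (64.2 − 20.6)] = 6394 kg/h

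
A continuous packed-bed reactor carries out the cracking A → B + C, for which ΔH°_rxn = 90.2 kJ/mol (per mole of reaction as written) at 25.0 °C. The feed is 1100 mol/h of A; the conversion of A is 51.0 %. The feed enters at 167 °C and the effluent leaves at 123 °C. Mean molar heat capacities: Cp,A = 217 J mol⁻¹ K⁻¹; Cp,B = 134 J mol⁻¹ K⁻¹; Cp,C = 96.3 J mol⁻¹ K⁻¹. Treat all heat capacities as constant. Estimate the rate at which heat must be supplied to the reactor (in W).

Extent of reaction ξ = 0.510 × 1100 = 561 mol/h
Reaction term: ξ·ΔH°_rxn = 561 × 90.2 = 50602 kJ/h
Sensible, feed 167→25 °C: -33895 kJ/h
Outlet flows (mol/h): A 539, B 561, C 561
Sensible, products 25→123 °C: 24124 kJ/h
Q = ΔH = 40831 kJ/h = 11.342 kW
Heat supplied = 11342 W

Q_in = 11300 W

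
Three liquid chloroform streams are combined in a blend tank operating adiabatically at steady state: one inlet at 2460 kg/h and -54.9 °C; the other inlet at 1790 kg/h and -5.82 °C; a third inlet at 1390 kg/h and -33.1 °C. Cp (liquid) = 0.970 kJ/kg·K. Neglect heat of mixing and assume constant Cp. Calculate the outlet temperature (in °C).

T_out = -34.0 °C

Energy balance with Q = 0: Σ ṁᵢCp,ᵢ(T_out − Tᵢ) = 0
Σ ṁᵢCp,ᵢTᵢ = 2460×0.970×-54.9 + 1790×0.970×-5.82 + 1390×0.970×-33.1 = -185740
Σ ṁᵢCp,ᵢ = 2460×0.970 + 1790×0.970 + 1390×0.970 = 5470.8
T_out = -185740 / 5470.8 = -33.95 °C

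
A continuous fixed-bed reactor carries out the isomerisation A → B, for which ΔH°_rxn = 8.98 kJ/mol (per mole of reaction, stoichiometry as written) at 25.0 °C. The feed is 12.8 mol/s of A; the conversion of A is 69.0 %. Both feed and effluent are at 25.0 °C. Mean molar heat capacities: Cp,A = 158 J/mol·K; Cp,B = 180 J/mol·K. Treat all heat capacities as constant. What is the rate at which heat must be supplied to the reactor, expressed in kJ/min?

Extent of reaction ξ = 0.690 × 12.8 = 8.832 mol/s
Reaction term: ξ·ΔH°_rxn = 8.832 × 8.98 = 79.311 kJ/s
Q = ΔH = 79.311 kJ/s = 79.311 kW
Heat supplied = 4758.7 kJ/min

Q_in = 4760 kJ/min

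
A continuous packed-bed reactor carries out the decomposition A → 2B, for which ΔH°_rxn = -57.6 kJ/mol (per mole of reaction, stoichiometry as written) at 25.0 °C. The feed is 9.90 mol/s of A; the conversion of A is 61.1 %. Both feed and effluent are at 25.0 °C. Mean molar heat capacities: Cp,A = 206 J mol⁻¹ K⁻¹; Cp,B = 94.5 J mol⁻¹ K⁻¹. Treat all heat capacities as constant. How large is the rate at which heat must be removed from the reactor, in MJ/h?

Extent of reaction ξ = 0.611 × 9.90 = 6.0489 mol/s
Reaction term: ξ·ΔH°_rxn = 6.0489 × -57.6 = -348.42 kJ/s
Q = ΔH = -348.42 kJ/s = -348.42 kW
Heat removed = 1254.3 MJ/h

Q_out = 1250 MJ/h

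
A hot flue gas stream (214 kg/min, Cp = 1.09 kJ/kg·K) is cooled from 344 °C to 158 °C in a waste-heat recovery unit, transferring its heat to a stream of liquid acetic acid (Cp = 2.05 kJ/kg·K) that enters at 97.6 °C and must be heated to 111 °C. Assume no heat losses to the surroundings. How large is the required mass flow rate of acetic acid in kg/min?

Heat released by hot stream: Q = 214 × 1.09 × (344 − 158) = 43386 kJ/min
Energy balance on cold side (adiabatic exchanger): Q = ṁ_c·Cp_c·(T_c,out − T_c,in)
ṁ_c = 43386 / [2.05 × (111 − 97.6)] = 1579.4 kg/min

ṁ_c = 1580 kg/min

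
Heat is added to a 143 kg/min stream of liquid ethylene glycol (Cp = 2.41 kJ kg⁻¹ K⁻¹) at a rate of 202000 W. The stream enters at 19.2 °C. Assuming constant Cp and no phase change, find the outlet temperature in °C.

T_out = 54.4 °C

Q = 202000 W = 12120 kJ/min
ΔT = Q/(ṁ·Cp) = 12120/(143×2.41) = 35.168 K
T_out = 19.2 + 35.168 = 54.368 °C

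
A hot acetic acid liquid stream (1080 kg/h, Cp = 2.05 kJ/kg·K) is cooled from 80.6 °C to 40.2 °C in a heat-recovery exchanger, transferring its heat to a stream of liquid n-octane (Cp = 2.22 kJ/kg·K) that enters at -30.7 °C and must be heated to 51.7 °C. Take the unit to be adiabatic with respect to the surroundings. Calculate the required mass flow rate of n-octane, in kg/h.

ṁ_c = 489 kg/h

Heat released by hot stream: Q = 1080 × 2.05 × (80.6 − 40.2) = 89446 kJ/h
Energy balance on cold side (adiabatic exchanger): Q = ṁ_c·Cp_c·(T_c,out − T_c,in)
ṁ_c = 89446 / [2.22 × (51.7 − -30.7)] = 488.97 kg/h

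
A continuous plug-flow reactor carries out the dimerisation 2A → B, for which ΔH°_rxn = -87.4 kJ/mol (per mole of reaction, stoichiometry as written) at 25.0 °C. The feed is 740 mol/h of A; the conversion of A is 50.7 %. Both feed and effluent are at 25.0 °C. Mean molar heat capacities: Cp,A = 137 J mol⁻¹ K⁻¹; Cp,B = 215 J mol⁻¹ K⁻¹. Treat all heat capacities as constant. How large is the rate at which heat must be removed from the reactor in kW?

Extent of reaction ξ = 0.507 × 740 / 2 = 187.59 mol/h
Reaction term: ξ·ΔH°_rxn = 187.59 × -87.4 = -16395 kJ/h
Q = ΔH = -16395 kJ/h = -4.5543 kW
Heat removed = 4.5543 kW

Q_out = 4.55 kW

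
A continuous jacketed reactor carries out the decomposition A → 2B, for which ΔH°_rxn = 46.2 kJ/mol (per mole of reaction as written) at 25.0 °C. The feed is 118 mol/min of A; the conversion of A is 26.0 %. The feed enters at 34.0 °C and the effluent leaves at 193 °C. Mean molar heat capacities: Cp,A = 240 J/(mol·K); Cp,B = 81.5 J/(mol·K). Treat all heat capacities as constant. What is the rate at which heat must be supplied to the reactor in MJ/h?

Extent of reaction ξ = 0.260 × 118 = 30.68 mol/min
Reaction term: ξ·ΔH°_rxn = 30.68 × 46.2 = 1417.4 kJ/min
Sensible, feed 34.0→25 °C: -254.88 kJ/min
Outlet flows (mol/min): A 87.32, B 61.36
Sensible, products 25→193 °C: 4360.9 kJ/min
Q = ΔH = 5523.4 kJ/min = 92.057 kW
Heat supplied = 331.41 MJ/h

Q_in = 331 MJ/h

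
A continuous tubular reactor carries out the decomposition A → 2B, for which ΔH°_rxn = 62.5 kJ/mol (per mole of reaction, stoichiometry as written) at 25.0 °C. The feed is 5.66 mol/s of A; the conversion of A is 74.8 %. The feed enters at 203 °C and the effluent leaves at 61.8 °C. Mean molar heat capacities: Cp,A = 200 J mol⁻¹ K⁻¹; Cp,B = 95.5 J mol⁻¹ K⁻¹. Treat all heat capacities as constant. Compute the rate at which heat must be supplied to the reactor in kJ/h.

Extent of reaction ξ = 0.748 × 5.66 = 4.2337 mol/s
Reaction term: ξ·ΔH°_rxn = 4.2337 × 62.5 = 264.6 kJ/s
Sensible, feed 203→25 °C: -201.5 kJ/s
Outlet flows (mol/s): A 1.4263, B 8.4674
Sensible, products 25→61.8 °C: 40.255 kJ/s
Q = ΔH = 103.36 kJ/s = 103.36 kW
Heat supplied = 372110 kJ/h

Q_in = 372000 kJ/h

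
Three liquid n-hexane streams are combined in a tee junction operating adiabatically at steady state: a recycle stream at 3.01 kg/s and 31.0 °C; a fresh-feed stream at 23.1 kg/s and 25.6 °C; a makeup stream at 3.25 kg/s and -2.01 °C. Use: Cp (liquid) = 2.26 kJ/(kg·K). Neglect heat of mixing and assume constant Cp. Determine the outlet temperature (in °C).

No heat crosses the boundary, so H_out = H_in.
Σ ṁᵢCp,ᵢTᵢ = 3.01×2.26×31.0 + 23.1×2.26×25.6 + 3.25×2.26×-2.01 = 1532.6
Σ ṁᵢCp,ᵢ = 3.01×2.26 + 23.1×2.26 + 3.25×2.26 = 66.354
T_out = 1532.6 / 66.354 = 23.097 °C

T_out = 23.1 °C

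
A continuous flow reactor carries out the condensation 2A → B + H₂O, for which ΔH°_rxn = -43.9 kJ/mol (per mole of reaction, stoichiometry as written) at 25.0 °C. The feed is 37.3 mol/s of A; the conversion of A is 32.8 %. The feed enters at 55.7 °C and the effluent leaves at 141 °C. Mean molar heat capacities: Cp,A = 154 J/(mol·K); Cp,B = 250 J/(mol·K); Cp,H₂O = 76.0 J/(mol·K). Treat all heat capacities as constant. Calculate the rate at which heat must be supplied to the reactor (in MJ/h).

Extent of reaction ξ = 0.328 × 37.3 / 2 = 6.1172 mol/s
Reaction term: ξ·ΔH°_rxn = 6.1172 × -43.9 = -268.55 kJ/s
Sensible, feed 55.7→25 °C: -176.35 kJ/s
Outlet flows (mol/s): A 25.066, B 6.1172, H₂O 6.1172
Sensible, products 25→141 °C: 679.1 kJ/s
Q = ΔH = 234.21 kJ/s = 234.21 kW
Heat supplied = 843.15 MJ/h

Q_in = 843 MJ/h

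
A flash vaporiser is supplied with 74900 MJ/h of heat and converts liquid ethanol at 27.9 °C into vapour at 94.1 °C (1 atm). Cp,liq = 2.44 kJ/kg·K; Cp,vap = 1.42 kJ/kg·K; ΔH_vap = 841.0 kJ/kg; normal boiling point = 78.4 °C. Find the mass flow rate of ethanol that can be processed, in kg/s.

ṁ = 21.1 kg/s

Δh = 2.44×(78.4−27.9) + 841.0 + 1.42×(94.1−78.4) = 986.51 kJ/kg
Q = 74900 MJ/h = 20806 kJ/s = 20806 kJ/s
ṁ = Q/Δh = 20806 / 986.51 = 21.09 kg/s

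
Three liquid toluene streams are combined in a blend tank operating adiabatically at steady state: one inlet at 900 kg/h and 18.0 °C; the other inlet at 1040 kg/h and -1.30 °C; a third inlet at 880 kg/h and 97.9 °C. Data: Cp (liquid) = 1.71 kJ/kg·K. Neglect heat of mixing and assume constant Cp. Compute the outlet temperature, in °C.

Adiabatic, steady state ⇒ Σ ṁᵢCp,ᵢ(T_out − Tᵢ) = 0
Σ ṁᵢCp,ᵢTᵢ = 900×1.71×18.0 + 1040×1.71×-1.30 + 880×1.71×97.9 = 172710
Σ ṁᵢCp,ᵢ = 900×1.71 + 1040×1.71 + 880×1.71 = 4822.2
T_out = 172710 / 4822.2 = 35.816 °C

T_out = 35.8 °C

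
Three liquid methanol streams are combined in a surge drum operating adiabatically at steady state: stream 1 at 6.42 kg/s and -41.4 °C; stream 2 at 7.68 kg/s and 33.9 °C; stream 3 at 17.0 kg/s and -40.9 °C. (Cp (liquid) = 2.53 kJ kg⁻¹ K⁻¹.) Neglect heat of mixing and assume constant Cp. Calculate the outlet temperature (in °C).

Energy balance with Q = 0: Σ ṁᵢCp,ᵢ(T_out − Tᵢ) = 0
T_out = Σ ṁᵢCp,ᵢTᵢ / Σ ṁᵢCp,ᵢ
      = -1772.9 / 78.683 = -22.532 °C

T_out = -22.5 °C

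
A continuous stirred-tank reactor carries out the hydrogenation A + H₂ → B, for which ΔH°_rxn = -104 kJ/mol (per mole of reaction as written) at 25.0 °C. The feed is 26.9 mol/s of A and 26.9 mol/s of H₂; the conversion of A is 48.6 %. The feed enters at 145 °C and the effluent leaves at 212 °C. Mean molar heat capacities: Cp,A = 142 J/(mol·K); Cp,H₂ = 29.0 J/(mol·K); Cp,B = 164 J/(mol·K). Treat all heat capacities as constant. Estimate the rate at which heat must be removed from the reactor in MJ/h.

Q_out = 3850 MJ/h

Extent of reaction ξ = 0.486 × 26.9 = 13.073 mol/s
Reaction term: ξ·ΔH°_rxn = 13.073 × -104 = -1359.6 kJ/s
Sensible, feed 145→25 °C: -551.99 kJ/s
Outlet flows (mol/s): A 13.827, H₂ 13.827, B 13.073
Sensible, products 25→212 °C: 843.07 kJ/s
Q = ΔH = -1068.6 kJ/s = -1068.6 kW
Heat removed = 3846.8 MJ/h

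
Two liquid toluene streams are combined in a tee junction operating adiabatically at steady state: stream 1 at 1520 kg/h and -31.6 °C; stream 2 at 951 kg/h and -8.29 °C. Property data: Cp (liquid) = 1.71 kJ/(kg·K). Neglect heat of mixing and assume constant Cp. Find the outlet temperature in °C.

T_out = -22.6 °C

Adiabatic, steady state ⇒ Σ ṁᵢCp,ᵢ(T_out − Tᵢ) = 0
Σ ṁᵢCp,ᵢTᵢ = 1520×1.71×-31.6 + 951×1.71×-8.29 = -95616
Σ ṁᵢCp,ᵢ = 1520×1.71 + 951×1.71 = 4225.4
T_out = -95616 / 4225.4 = -22.629 °C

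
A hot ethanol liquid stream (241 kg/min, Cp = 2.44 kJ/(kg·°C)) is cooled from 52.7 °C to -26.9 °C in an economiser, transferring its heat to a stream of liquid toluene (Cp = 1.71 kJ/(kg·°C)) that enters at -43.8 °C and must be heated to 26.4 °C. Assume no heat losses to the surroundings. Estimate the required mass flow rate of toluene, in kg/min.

ṁ_c = 390 kg/min

Heat released by hot stream: Q = 241 × 2.44 × (52.7 − -26.9) = 46808 kJ/min
Energy balance on cold side (adiabatic exchanger): Q = ṁ_c·Cp_c·(T_c,out − T_c,in)
ṁ_c = 46808 / [1.71 × (26.4 − -43.8)] = 389.93 kg/min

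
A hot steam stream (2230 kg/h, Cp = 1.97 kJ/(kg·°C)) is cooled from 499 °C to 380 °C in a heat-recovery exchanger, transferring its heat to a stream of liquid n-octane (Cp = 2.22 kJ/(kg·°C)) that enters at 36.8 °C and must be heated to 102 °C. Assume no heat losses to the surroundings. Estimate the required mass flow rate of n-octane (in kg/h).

Heat released by hot stream: Q = 2230 × 1.97 × (499 − 380) = 522780 kJ/h
Energy balance on cold side (adiabatic exchanger): Q = ṁ_c·Cp_c·(T_c,out − T_c,in)
ṁ_c = 522780 / [2.22 × (102 − 36.8)] = 3611.7 kg/h

ṁ_c = 3610 kg/h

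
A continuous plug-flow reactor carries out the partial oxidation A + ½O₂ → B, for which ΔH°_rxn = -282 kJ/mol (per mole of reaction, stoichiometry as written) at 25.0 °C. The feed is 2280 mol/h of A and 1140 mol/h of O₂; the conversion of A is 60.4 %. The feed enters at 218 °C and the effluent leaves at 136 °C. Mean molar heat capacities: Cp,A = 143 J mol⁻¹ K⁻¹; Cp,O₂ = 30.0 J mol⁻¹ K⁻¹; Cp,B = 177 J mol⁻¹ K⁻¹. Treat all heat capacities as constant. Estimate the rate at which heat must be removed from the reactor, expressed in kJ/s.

Extent of reaction ξ = 0.604 × 2280 = 1377.1 mol/h
Reaction term: ξ·ΔH°_rxn = 1377.1 × -282 = -388350 kJ/h
Sensible, feed 218→25 °C: -69526 kJ/h
Outlet flows (mol/h): A 902.88, O₂ 451.44, B 1377.1
Sensible, products 25→136 °C: 42891 kJ/h
Q = ΔH = -414980 kJ/h = -115.27 kW
Heat removed = 115.27 kJ/s

Q_out = 115 kJ/s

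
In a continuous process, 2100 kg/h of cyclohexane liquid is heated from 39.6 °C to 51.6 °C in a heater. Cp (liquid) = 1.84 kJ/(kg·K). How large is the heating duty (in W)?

Q = 12900 W

Q = ṁ·Cp·ΔT = 2100 × 1.84 × (51.6 − 39.6) = 46368 kJ/h
Converting: 46368 / 3600 s = 12.88 kW
Heating duty = 12880 W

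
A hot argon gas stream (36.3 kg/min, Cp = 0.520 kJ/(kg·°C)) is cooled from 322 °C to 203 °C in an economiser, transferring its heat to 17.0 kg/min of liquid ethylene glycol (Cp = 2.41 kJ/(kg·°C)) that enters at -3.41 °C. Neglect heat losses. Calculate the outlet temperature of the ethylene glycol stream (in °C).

T_c,out = 51.4 °C

Heat released by hot stream: Q = 36.3 × 0.520 × (322 − 203) = 2246.2 kJ/min
Energy balance on cold side (adiabatic exchanger): Q = ṁ_c·Cp_c·(T_c,out − T_c,in)
T_c,out = -3.41 + 2246.2/(17.0 × 2.41) = 51.417 °C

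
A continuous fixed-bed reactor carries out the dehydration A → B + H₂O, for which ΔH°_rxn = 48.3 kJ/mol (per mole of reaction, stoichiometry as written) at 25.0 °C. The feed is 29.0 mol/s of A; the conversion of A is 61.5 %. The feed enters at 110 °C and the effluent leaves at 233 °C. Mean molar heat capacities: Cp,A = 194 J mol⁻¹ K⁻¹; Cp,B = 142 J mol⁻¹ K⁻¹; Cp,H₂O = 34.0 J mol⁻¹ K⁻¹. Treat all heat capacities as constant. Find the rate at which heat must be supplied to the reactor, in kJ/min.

Extent of reaction ξ = 0.615 × 29.0 = 17.835 mol/s
Reaction term: ξ·ΔH°_rxn = 17.835 × 48.3 = 861.43 kJ/s
Sensible, feed 110→25 °C: -478.21 kJ/s
Outlet flows (mol/s): A 11.165, B 17.835, H₂O 17.835
Sensible, products 25→233 °C: 1103.4 kJ/s
Q = ΔH = 1486.7 kJ/s = 1486.7 kW
Heat supplied = 89199 kJ/min

Q_in = 89200 kJ/min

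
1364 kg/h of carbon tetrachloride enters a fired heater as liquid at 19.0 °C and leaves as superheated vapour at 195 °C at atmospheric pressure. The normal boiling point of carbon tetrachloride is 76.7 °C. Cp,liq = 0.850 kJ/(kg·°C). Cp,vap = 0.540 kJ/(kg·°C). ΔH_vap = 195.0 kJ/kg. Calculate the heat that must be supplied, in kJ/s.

liquid 19.0→76.7 °C: 49.045 kJ/kg
vaporisation at 76.7 °C: 195 kJ/kg
vapour 76.7→195 °C: 63.882 kJ/kg
Δh = 49.045 + 195 + 63.882 = 307.93 kJ/kg
Q = ṁ·Δh = 1364 kg/h × 307.93 kJ/kg = 420010 kJ/h
|Q| = 116.67 kW

Q = 117 kJ/s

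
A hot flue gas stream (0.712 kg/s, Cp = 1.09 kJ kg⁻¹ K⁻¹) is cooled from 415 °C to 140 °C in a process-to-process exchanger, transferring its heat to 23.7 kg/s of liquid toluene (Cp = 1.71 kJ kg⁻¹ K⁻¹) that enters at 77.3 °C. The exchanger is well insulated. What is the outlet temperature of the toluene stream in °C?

T_c,out = 82.6 °C

Heat released by hot stream: Q = 0.712 × 1.09 × (415 − 140) = 213.42 kJ/s
Energy balance on cold side (adiabatic exchanger): Q = ṁ_c·Cp_c·(T_c,out − T_c,in)
T_c,out = 77.3 + 213.42/(23.7 × 1.71) = 82.566 °C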